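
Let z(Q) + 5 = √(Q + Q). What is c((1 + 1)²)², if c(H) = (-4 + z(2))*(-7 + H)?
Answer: 441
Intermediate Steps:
z(Q) = -5 + √2*√Q (z(Q) = -5 + √(Q + Q) = -5 + √(2*Q) = -5 + √2*√Q)
c(H) = 49 - 7*H (c(H) = (-4 + (-5 + √2*√2))*(-7 + H) = (-4 + (-5 + 2))*(-7 + H) = (-4 - 3)*(-7 + H) = -7*(-7 + H) = 49 - 7*H)
c((1 + 1)²)² = (49 - 7*(1 + 1)²)² = (49 - 7*2²)² = (49 - 7*4)² = (49 - 28)² = 21² = 441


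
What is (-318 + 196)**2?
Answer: 14884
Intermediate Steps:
(-318 + 196)**2 = (-122)**2 = 14884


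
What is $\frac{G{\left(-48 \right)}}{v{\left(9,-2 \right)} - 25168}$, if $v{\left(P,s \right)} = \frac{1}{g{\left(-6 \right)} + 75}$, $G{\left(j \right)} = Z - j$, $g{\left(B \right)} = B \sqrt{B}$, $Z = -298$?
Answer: $\frac{7350310650}{739970096237} + \frac{300 i \sqrt{6}}{739970096237} \approx 0.0099332 + 9.9308 \cdot 10^{-10} i$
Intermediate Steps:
$g{\left(B \right)} = B^{\frac{3}{2}}$
$G{\left(j \right)} = -298 - j$
$v{\left(P,s \right)} = \frac{1}{75 - 6 i \sqrt{6}}$ ($v{\left(P,s \right)} = \frac{1}{\left(-6\right)^{\frac{3}{2}} + 75} = \frac{1}{- 6 i \sqrt{6} + 75} = \frac{1}{75 - 6 i \sqrt{6}}$)
$\frac{G{\left(-48 \right)}}{v{\left(9,-2 \right)} - 25168} = \frac{-298 - -48}{\left(\frac{25}{1947} + \frac{2 i \sqrt{6}}{1947}\right) - 25168} = \frac{-298 + 48}{\left(\frac{25}{1947} + \frac{2 i \sqrt{6}}{1947}\right) - 25168} = - \frac{250}{- \frac{49002071}{1947} + \frac{2 i \sqrt{6}}{1947}}$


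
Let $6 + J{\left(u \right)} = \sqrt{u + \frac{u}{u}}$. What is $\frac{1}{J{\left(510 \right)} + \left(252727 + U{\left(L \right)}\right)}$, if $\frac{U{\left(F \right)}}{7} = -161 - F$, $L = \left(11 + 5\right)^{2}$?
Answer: $\frac{35686}{8914434099} - \frac{\sqrt{511}}{62401038693} \approx 4.0028 \cdot 10^{-6}$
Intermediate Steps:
$L = 256$ ($L = 16^{2} = 256$)
$U{\left(F \right)} = -1127 - 7 F$ ($U{\left(F \right)} = 7 \left(-161 - F\right) = -1127 - 7 F$)
$J{\left(u \right)} = -6 + \sqrt{1 + u}$ ($J{\left(u \right)} = -6 + \sqrt{u + \frac{u}{u}} = -6 + \sqrt{u + 1} = -6 + \sqrt{1 + u}$)
$\frac{1}{J{\left(510 \right)} + \left(252727 + U{\left(L \right)}\right)} = \frac{1}{\left(-6 + \sqrt{1 + 510}\right) + \left(252727 - 2919\right)} = \frac{1}{\left(-6 + \sqrt{511}\right) + \left(252727 - 2919\right)} = \frac{1}{\left(-6 + \sqrt{511}\right) + 249808} = \frac{1}{249802 + \sqrt{511}}$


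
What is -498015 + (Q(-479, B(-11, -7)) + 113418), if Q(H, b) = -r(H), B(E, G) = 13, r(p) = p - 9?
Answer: -384109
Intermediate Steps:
r(p) = -9 + p
Q(H, b) = 9 - H (Q(H, b) = -(-9 + H) = 9 - H)
-498015 + (Q(-479, B(-11, -7)) + 113418) = -498015 + ((9 - 1*(-479)) + 113418) = -498015 + ((9 + 479) + 113418) = -498015 + (488 + 113418) = -498015 + 113906 = -384109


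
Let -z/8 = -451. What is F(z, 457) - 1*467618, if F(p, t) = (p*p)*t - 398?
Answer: 5948604432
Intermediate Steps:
z = 3608 (z = -8*(-451) = 3608)
F(p, t) = -398 + t*p² (F(p, t) = p²*t - 398 = t*p² - 398 = -398 + t*p²)
F(z, 457) - 1*467618 = (-398 + 457*3608²) - 1*467618 = (-398 + 457*13017664) - 467618 = (-398 + 5949072448) - 467618 = 5949072050 - 467618 = 5948604432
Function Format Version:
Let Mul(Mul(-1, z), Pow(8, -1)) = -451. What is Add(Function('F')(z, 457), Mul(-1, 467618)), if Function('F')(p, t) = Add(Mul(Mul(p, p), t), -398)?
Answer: 5948604432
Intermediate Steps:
z = 3608 (z = Mul(-8, -451) = 3608)
Function('F')(p, t) = Add(-398, Mul(t, Pow(p, 2))) (Function('F')(p, t) = Add(Mul(Pow(p, 2), t), -398) = Add(Mul(t, Pow(p, 2)), -398) = Add(-398, Mul(t, Pow(p, 2))))
Add(Function('F')(z, 457), Mul(-1, 467618)) = Add(Add(-398, Mul(457, Pow(3608, 2))), Mul(-1, 467618)) = Add(Add(-398, Mul(457, 13017664)), -467618) = Add(Add(-398, 5949072448), -467618) = Add(5949072050, -467618) = 5948604432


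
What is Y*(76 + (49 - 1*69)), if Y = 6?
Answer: 336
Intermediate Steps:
Y*(76 + (49 - 1*69)) = 6*(76 + (49 - 1*69)) = 6*(76 + (49 - 69)) = 6*(76 - 20) = 6*56 = 336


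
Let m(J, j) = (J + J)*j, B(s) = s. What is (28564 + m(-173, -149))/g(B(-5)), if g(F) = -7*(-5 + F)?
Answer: 40059/35 ≈ 1144.5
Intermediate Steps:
m(J, j) = 2*J*j (m(J, j) = (2*J)*j = 2*J*j)
g(F) = 35 - 7*F
(28564 + m(-173, -149))/g(B(-5)) = (28564 + 2*(-173)*(-149))/(35 - 7*(-5)) = (28564 + 51554)/(35 + 35) = 80118/70 = 80118*(1/70) = 40059/35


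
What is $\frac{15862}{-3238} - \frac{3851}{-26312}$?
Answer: $- \frac{202445703}{42599128} \approx -4.7523$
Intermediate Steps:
$\frac{15862}{-3238} - \frac{3851}{-26312} = 15862 \left(- \frac{1}{3238}\right) - - \frac{3851}{26312} = - \frac{7931}{1619} + \frac{3851}{26312} = - \frac{202445703}{42599128}$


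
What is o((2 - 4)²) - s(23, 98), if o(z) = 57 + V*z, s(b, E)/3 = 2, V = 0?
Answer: 51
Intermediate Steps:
s(b, E) = 6 (s(b, E) = 3*2 = 6)
o(z) = 57 (o(z) = 57 + 0*z = 57 + 0 = 57)
o((2 - 4)²) - s(23, 98) = 57 - 1*6 = 57 - 6 = 51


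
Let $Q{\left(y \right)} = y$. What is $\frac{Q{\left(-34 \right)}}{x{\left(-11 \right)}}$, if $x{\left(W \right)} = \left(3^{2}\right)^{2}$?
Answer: $- \frac{34}{81} \approx -0.41975$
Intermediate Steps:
$x{\left(W \right)} = 81$ ($x{\left(W \right)} = 9^{2} = 81$)
$\frac{Q{\left(-34 \right)}}{x{\left(-11 \right)}} = - \frac{34}{81}$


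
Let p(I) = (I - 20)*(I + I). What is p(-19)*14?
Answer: 20748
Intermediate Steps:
p(I) = 2*I*(-20 + I) (p(I) = (-20 + I)*(2*I) = 2*I*(-20 + I))
p(-19)*14 = (2*(-19)*(-20 - 19))*14 = (2*(-19)*(-39))*14 = 1482*14 = 20748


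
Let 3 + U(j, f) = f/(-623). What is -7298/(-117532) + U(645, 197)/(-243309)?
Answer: 553242329599/8907838840362 ≈ 0.062107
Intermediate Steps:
U(j, f) = -3 - f/623 (U(j, f) = -3 + f/(-623) = -3 + f*(-1/623) = -3 - f/623)
-7298/(-117532) + U(645, 197)/(-243309) = -7298/(-117532) + (-3 - 1/623*197)/(-243309) = -7298*(-1/117532) + (-3 - 197/623)*(-1/243309) = 3649/58766 - 2066/623*(-1/243309) = 3649/58766 + 2066/151581507 = 553242329599/8907838840362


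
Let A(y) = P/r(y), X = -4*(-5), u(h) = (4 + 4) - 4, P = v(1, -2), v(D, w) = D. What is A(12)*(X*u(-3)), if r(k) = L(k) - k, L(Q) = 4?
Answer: -10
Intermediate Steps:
P = 1
u(h) = 4 (u(h) = 8 - 4 = 4)
X = 20
r(k) = 4 - k
A(y) = 1/(4 - y)
A(12)*(X*u(-3)) = (-1/(-4 + 12))*(20*4) = -1/8*80 = -10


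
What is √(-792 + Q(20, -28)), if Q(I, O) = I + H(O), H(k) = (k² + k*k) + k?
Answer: 16*√3 ≈ 27.713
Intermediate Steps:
H(k) = k + 2*k² (H(k) = (k² + k²) + k = 2*k² + k = k + 2*k²)
Q(I, O) = I + O*(1 + 2*O)
√(-792 + Q(20, -28)) = √(-792 + (20 - 28*(1 + 2*(-28)))) = √(-792 + (20 - 28*(1 - 56))) = √(-792 + (20 - 28*(-55))) = √(-792 + (20 + 1540)) = √(-792 + 1560) = √768 = 16*√3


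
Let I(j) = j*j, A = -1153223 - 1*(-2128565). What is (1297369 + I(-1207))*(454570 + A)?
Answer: 3938289368816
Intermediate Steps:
A = 975342 (A = -1153223 + 2128565 = 975342)
I(j) = j²
(1297369 + I(-1207))*(454570 + A) = (1297369 + (-1207)²)*(454570 + 975342) = (1297369 + 1456849)*1429912 = 2754218*1429912 = 3938289368816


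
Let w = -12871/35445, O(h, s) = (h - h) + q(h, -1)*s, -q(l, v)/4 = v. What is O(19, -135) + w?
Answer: -19153171/35445 ≈ -540.36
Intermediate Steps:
q(l, v) = -4*v
O(h, s) = 4*s (O(h, s) = (h - h) + (-4*(-1))*s = 0 + 4*s = 4*s)
w = -12871/35445 (w = -12871*1/35445 = -12871/35445 ≈ -0.36313)
O(19, -135) + w = 4*(-135) - 12871/35445 = -540 - 12871/35445 = -19153171/35445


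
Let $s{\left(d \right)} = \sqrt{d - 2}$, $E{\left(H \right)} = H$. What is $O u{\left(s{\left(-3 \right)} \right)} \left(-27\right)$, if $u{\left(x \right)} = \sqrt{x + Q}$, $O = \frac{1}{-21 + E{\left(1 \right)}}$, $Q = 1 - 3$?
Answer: $\frac{27 \sqrt{-2 + i \sqrt{5}}}{20} \approx 0.95459 + 2.1345 i$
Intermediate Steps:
$Q = -2$ ($Q = 1 - 3 = -2$)
$O = - \frac{1}{20}$ ($O = \frac{1}{-21 + 1} = \frac{1}{-20} = - \frac{1}{20} \approx -0.05$)
$s{\left(d \right)} = \sqrt{-2 + d}$
$u{\left(x \right)} = \sqrt{-2 + x}$ ($u{\left(x \right)} = \sqrt{x - 2} = \sqrt{-2 + x}$)
$O u{\left(s{\left(-3 \right)} \right)} \left(-27\right) = - \frac{\sqrt{-2 + \sqrt{-2 - 3}}}{20} \left(-27\right) = - \frac{\sqrt{-2 + \sqrt{-5}}}{20} \left(-27\right) = - \frac{\sqrt{-2 + i \sqrt{5}}}{20} \left(-27\right) = \frac{27 \sqrt{-2 + i \sqrt{5}}}{20}$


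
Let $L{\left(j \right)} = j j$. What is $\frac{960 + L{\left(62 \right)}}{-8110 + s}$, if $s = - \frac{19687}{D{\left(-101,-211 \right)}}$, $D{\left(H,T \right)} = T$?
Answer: $- \frac{1013644}{1691523} \approx -0.59925$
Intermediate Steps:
$L{\left(j \right)} = j^{2}$
$s = \frac{19687}{211}$ ($s = - \frac{19687}{-211} = \left(-19687\right) \left(- \frac{1}{211}\right) = \frac{19687}{211} \approx 93.303$)
$\frac{960 + L{\left(62 \right)}}{-8110 + s} = \frac{960 + 62^{2}}{-8110 + \frac{19687}{211}} = \frac{960 + 3844}{- \frac{1691523}{211}} = 4804 \left(- \frac{211}{1691523}\right) = - \frac{1013644}{1691523}$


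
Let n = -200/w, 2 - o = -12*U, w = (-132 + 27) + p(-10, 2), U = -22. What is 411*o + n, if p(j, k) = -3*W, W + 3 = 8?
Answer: -323041/3 ≈ -1.0768e+5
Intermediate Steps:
W = 5 (W = -3 + 8 = 5)
p(j, k) = -15 (p(j, k) = -3*5 = -15)
w = -120 (w = (-132 + 27) - 15 = -105 - 15 = -120)
o = -262 (o = 2 - (-12)*(-22) = 2 - 1*264 = 2 - 264 = -262)
n = 5/3 (n = -200/(-120) = -200*(-1/120) = 5/3 ≈ 1.6667)
411*o + n = 411*(-262) + 5/3 = -107682 + 5/3 = -323041/3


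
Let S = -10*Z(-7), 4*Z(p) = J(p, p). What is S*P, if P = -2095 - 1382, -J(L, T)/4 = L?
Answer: 243390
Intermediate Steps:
J(L, T) = -4*L
Z(p) = -p (Z(p) = (-4*p)/4 = -p)
P = -3477
S = -70 (S = -(-10)*(-7) = -10*7 = -70)
S*P = -70*(-3477) = 243390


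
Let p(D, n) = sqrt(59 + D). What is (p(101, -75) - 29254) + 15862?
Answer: -13392 + 4*sqrt(10) ≈ -13379.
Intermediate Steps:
(p(101, -75) - 29254) + 15862 = (sqrt(59 + 101) - 29254) + 15862 = (sqrt(160) - 29254) + 15862 = (4*sqrt(10) - 29254) + 15862 = (-29254 + 4*sqrt(10)) + 15862 = -13392 + 4*sqrt(10)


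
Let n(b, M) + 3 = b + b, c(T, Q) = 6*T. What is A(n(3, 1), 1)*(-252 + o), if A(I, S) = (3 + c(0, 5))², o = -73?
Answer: -2925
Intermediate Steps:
n(b, M) = -3 + 2*b (n(b, M) = -3 + (b + b) = -3 + 2*b)
A(I, S) = 9 (A(I, S) = (3 + 6*0)² = (3 + 0)² = 3² = 9)
A(n(3, 1), 1)*(-252 + o) = 9*(-252 - 73) = 9*(-325) = -2925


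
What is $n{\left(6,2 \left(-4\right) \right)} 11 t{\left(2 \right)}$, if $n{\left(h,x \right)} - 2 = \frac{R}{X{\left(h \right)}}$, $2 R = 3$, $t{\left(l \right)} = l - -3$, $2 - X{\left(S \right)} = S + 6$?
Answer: $\frac{407}{4} \approx 101.75$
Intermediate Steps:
$X{\left(S \right)} = -4 - S$ ($X{\left(S \right)} = 2 - \left(S + 6\right) = 2 - \left(6 + S\right) = -4 - S$)
$t{\left(l \right)} = 3 + l$ ($t{\left(l \right)} = l + 3 = 3 + l$)
$R = \frac{3}{2}$ ($R = \frac{1}{2} \cdot 3 = \frac{3}{2} \approx 1.5$)
$n{\left(h,x \right)} = 2 + \frac{3}{2 \left(-4 - h\right)}$
$n{\left(6,2 \left(-4\right) \right)} 11 t{\left(2 \right)} = \frac{13 + 4 \cdot 6}{2 \left(4 + 6\right)} 11 \left(3 + 2\right) = \frac{13 + 24}{2 \cdot 10} \cdot 11 \cdot 5 = \frac{1}{2} \cdot \frac{1}{10} \cdot 37 \cdot 11 \cdot 5 = \frac{37}{20} \cdot 11 \cdot 5 = \frac{407}{20} \cdot 5 = \frac{407}{4}$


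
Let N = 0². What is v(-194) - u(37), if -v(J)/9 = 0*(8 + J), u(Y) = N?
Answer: 0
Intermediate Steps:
N = 0
u(Y) = 0
v(J) = 0 (v(J) = -0*(8 + J) = -9*0 = 0)
v(-194) - u(37) = 0 - 1*0 = 0 + 0 = 0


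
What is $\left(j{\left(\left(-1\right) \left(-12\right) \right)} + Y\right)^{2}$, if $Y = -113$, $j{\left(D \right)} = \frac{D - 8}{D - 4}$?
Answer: $\frac{50625}{4} \approx 12656.0$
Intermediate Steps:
$j{\left(D \right)} = \frac{-8 + D}{-4 + D}$
$\left(j{\left(\left(-1\right) \left(-12\right) \right)} + Y\right)^{2} = \left(\frac{-8 - -12}{-4 - -12} - 113\right)^{2} = \left(\frac{-8 + 12}{-4 + 12} - 113\right)^{2} = \left(\frac{1}{8} \cdot 4 - 113\right)^{2} = \left(\frac{1}{2} - 113\right)^{2} = \left(- \frac{225}{2}\right)^{2} = \frac{50625}{4}$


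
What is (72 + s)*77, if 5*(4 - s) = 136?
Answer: 18788/5 ≈ 3757.6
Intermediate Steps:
s = -116/5 (s = 4 - 1/5*136 = 4 - 136/5 = -116/5 ≈ -23.200)
(72 + s)*77 = (72 - 116/5)*77 = (244/5)*77 = 18788/5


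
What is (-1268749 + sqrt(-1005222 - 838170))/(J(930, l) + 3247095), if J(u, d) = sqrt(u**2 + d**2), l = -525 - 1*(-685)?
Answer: -823949706831/2108725009705 + 2537498*sqrt(8905)/2108725009705 - 16*I*sqrt(256490715)/2108725009705 + 5195352*I*sqrt(28803)/2108725009705 ≈ -0.39062 + 0.00041801*I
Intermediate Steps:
l = 160 (l = -525 + 685 = 160)
J(u, d) = sqrt(d**2 + u**2)
(-1268749 + sqrt(-1005222 - 838170))/(J(930, l) + 3247095) = (-1268749 + sqrt(-1005222 - 838170))/(sqrt(160**2 + 930**2) + 3247095) = (-1268749 + sqrt(-1843392))/(sqrt(25600 + 864900) + 3247095) = (-1268749 + 8*I*sqrt(28803))/(sqrt(890500) + 3247095) = (-1268749 + 8*I*sqrt(28803))/(10*sqrt(8905) + 3247095) = (-1268749 + 8*I*sqrt(28803))/(3247095 + 10*sqrt(8905))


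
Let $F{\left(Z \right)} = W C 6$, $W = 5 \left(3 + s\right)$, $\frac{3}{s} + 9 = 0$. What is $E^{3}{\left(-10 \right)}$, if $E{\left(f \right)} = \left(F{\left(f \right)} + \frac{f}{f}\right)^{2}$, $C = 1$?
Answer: $282429536481$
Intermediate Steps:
$s = - \frac{1}{3}$ ($s = \frac{3}{-9 + 0} = \frac{3}{-9} = 3 \left(- \frac{1}{9}\right) = - \frac{1}{3} \approx -0.33333$)
$W = \frac{40}{3}$ ($W = 5 \left(3 - \frac{1}{3}\right) = 5 \cdot \frac{8}{3} = \frac{40}{3} \approx 13.333$)
$F{\left(Z \right)} = 80$ ($F{\left(Z \right)} = \frac{40}{3} \cdot 1 \cdot 6 = \frac{40}{3} \cdot 6 = 80$)
$E{\left(f \right)} = 6561$ ($E{\left(f \right)} = \left(80 + \frac{f}{f}\right)^{2} = \left(80 + 1\right)^{2} = 81^{2} = 6561$)
$E^{3}{\left(-10 \right)} = 6561^{3} = 282429536481$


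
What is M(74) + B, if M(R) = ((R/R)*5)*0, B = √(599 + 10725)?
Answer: 2*√2831 ≈ 106.41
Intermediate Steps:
B = 2*√2831 (B = √11324 = 2*√2831 ≈ 106.41)
M(R) = 0 (M(R) = (1*5)*0 = 5*0 = 0)
M(74) + B = 0 + 2*√2831 = 2*√2831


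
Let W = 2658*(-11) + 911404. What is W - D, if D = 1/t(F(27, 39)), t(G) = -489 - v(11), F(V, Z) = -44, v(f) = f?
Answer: 441083001/500 ≈ 8.8217e+5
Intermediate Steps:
t(G) = -500 (t(G) = -489 - 1*11 = -489 - 11 = -500)
W = 882166 (W = -29238 + 911404 = 882166)
D = -1/500 (D = 1/(-500) = -1/500 ≈ -0.0020000)
W - D = 882166 - 1*(-1/500) = 882166 + 1/500 = 441083001/500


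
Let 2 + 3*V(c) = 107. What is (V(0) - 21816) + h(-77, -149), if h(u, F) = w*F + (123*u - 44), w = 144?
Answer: -52752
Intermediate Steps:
h(u, F) = -44 + 123*u + 144*F (h(u, F) = 144*F + (123*u - 44) = 144*F + (-44 + 123*u) = -44 + 123*u + 144*F)
V(c) = 35 (V(c) = -⅔ + (⅓)*107 = -⅔ + 107/3 = 35)
(V(0) - 21816) + h(-77, -149) = (35 - 21816) + (-44 + 123*(-77) + 144*(-149)) = -21781 + (-44 - 9471 - 21456) = -21781 - 30971 = -52752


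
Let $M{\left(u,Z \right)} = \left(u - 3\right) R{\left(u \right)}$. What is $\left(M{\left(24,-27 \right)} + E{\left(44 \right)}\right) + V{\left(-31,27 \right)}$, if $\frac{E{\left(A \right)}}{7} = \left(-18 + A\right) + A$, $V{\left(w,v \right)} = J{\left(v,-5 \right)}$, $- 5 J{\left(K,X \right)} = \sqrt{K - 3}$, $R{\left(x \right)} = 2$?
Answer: $532 - \frac{2 \sqrt{6}}{5} \approx 531.02$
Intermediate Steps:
$M{\left(u,Z \right)} = -6 + 2 u$ ($M{\left(u,Z \right)} = \left(u - 3\right) 2 = \left(-3 + u\right) 2 = -6 + 2 u$)
$J{\left(K,X \right)} = - \frac{\sqrt{-3 + K}}{5}$ ($J{\left(K,X \right)} = - \frac{\sqrt{K - 3}}{5} = - \frac{\sqrt{-3 + K}}{5}$)
$V{\left(w,v \right)} = - \frac{\sqrt{-3 + v}}{5}$
$E{\left(A \right)} = -126 + 14 A$ ($E{\left(A \right)} = 7 \left(\left(-18 + A\right) + A\right) = 7 \left(-18 + 2 A\right) = -126 + 14 A$)
$\left(M{\left(24,-27 \right)} + E{\left(44 \right)}\right) + V{\left(-31,27 \right)} = \left(\left(-6 + 2 \cdot 24\right) + \left(-126 + 14 \cdot 44\right)\right) - \frac{\sqrt{-3 + 27}}{5} = \left(\left(-6 + 48\right) + \left(-126 + 616\right)\right) - \frac{\sqrt{24}}{5} = \left(42 + 490\right) - \frac{2 \sqrt{6}}{5} = 532 - \frac{2 \sqrt{6}}{5}$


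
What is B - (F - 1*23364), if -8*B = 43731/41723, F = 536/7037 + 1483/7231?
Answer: 396817632319694207/16984447635848 ≈ 23364.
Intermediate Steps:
F = 14311687/50884547 (F = 536*(1/7037) + 1483*(1/7231) = 536/7037 + 1483/7231 = 14311687/50884547 ≈ 0.28126)
B = -43731/333784 (B = -43731/(8*41723) = -⅛*43731/41723 = -43731/333784 ≈ -0.13102)
B - (F - 1*23364) = -43731/333784 - (14311687/50884547 - 1*23364) = -43731/333784 - (14311687/50884547 - 23364) = -43731/333784 - 1*(-1188852244421/50884547) = -43731/333784 + 1188852244421/50884547 = 396817632319694207/16984447635848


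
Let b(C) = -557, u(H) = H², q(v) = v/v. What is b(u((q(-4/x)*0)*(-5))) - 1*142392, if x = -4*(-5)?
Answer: -142949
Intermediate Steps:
x = 20
q(v) = 1
b(u((q(-4/x)*0)*(-5))) - 1*142392 = -557 - 1*142392 = -557 - 142392 = -142949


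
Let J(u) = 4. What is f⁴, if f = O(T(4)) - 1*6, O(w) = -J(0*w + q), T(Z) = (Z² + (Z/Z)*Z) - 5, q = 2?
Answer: 10000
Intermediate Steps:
T(Z) = -5 + Z + Z² (T(Z) = (Z² + 1*Z) - 5 = (Z² + Z) - 5 = (Z + Z²) - 5 = -5 + Z + Z²)
O(w) = -4 (O(w) = -1*4 = -4)
f = -10 (f = -4 - 1*6 = -4 - 6 = -10)
f⁴ = (-10)⁴ = 10000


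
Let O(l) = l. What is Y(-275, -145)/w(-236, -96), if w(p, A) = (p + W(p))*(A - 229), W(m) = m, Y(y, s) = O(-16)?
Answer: -2/19175 ≈ -0.00010430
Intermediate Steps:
Y(y, s) = -16
w(p, A) = 2*p*(-229 + A) (w(p, A) = (p + p)*(A - 229) = (2*p)*(-229 + A) = 2*p*(-229 + A))
Y(-275, -145)/w(-236, -96) = -16*(-1/(472*(-229 - 96))) = -16/(2*(-236)*(-325)) = -16/153400 = -16*1/153400 = -2/19175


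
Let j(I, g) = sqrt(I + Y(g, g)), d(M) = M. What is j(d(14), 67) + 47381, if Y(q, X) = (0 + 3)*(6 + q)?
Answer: 47381 + sqrt(233) ≈ 47396.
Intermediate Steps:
Y(q, X) = 18 + 3*q (Y(q, X) = 3*(6 + q) = 18 + 3*q)
j(I, g) = sqrt(18 + I + 3*g) (j(I, g) = sqrt(I + (18 + 3*g)) = sqrt(18 + I + 3*g))
j(d(14), 67) + 47381 = sqrt(18 + 14 + 3*67) + 47381 = sqrt(18 + 14 + 201) + 47381 = sqrt(233) + 47381 = 47381 + sqrt(233)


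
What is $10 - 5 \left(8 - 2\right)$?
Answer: $-20$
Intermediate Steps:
$10 - 5 \left(8 - 2\right) = 10 - 30 = -20$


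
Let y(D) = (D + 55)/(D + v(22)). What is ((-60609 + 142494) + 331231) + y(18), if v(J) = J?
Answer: 16524713/40 ≈ 4.1312e+5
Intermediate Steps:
y(D) = (55 + D)/(22 + D) (y(D) = (D + 55)/(D + 22) = (55 + D)/(22 + D))
((-60609 + 142494) + 331231) + y(18) = ((-60609 + 142494) + 331231) + (55 + 18)/(22 + 18) = (81885 + 331231) + 73/40 = 413116 + (1/40)*73 = 413116 + 73/40 = 16524713/40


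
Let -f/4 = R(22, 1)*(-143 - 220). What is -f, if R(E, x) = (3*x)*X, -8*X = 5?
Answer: 5445/2 ≈ 2722.5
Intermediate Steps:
X = -5/8 (X = -⅛*5 = -5/8 ≈ -0.62500)
R(E, x) = -15*x/8 (R(E, x) = (3*x)*(-5/8) = -15*x/8)
f = -5445/2 (f = -4*(-15/8*1)*(-143 - 220) = -(-15)*(-363)/2 = -4*5445/8 = -5445/2 ≈ -2722.5)
-f = -1*(-5445/2) = 5445/2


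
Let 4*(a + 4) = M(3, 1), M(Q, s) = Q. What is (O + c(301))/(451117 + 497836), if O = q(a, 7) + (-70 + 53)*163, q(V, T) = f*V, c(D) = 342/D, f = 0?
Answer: -833729/285634853 ≈ -0.0029189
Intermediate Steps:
a = -13/4 (a = -4 + (¼)*3 = -4 + ¾ = -13/4 ≈ -3.2500)
q(V, T) = 0 (q(V, T) = 0*V = 0)
O = -2771 (O = 0 + (-70 + 53)*163 = 0 - 17*163 = 0 - 2771 = -2771)
(O + c(301))/(451117 + 497836) = (-2771 + 342/301)/(451117 + 497836) = (-2771 + 342*(1/301))/948953 = (-2771 + 342/301)*(1/948953) = -833729/301*1/948953 = -833729/285634853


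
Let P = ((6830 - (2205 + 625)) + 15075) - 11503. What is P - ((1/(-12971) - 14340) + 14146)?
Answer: 100732787/12971 ≈ 7766.0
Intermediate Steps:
P = 7572 (P = ((6830 - 1*2830) + 15075) - 11503 = ((6830 - 2830) + 15075) - 11503 = (4000 + 15075) - 11503 = 19075 - 11503 = 7572)
P - ((1/(-12971) - 14340) + 14146) = 7572 - ((1/(-12971) - 14340) + 14146) = 7572 - ((-1/12971 - 14340) + 14146) = 7572 - (-186004141/12971 + 14146) = 7572 - 1*(-2516375/12971) = 7572 + 2516375/12971 = 100732787/12971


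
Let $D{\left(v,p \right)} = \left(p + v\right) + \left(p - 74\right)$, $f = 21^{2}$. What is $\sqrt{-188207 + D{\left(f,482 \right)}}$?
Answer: $6 i \sqrt{5191} \approx 432.29 i$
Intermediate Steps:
$f = 441$
$D{\left(v,p \right)} = -74 + v + 2 p$ ($D{\left(v,p \right)} = \left(p + v\right) + \left(-74 + p\right) = -74 + v + 2 p$)
$\sqrt{-188207 + D{\left(f,482 \right)}} = \sqrt{-188207 + \left(-74 + 441 + 2 \cdot 482\right)} = \sqrt{-188207 + \left(-74 + 441 + 964\right)} = \sqrt{-188207 + 1331} = \sqrt{-186876} = 6 i \sqrt{5191}$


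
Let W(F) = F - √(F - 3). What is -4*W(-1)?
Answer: 4 + 8*I ≈ 4.0 + 8.0*I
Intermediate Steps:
W(F) = F - √(-3 + F)
-4*W(-1) = -4*(-1 - √(-3 - 1)) = -4*(-1 - √(-4)) = -4*(-1 - 2*I) = 4 + 8*I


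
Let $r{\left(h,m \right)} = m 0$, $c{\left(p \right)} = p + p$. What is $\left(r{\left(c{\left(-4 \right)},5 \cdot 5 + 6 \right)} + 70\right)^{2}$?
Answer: $4900$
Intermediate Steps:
$c{\left(p \right)} = 2 p$
$r{\left(h,m \right)} = 0$
$\left(r{\left(c{\left(-4 \right)},5 \cdot 5 + 6 \right)} + 70\right)^{2} = \left(0 + 70\right)^{2} = 70^{2} = 4900$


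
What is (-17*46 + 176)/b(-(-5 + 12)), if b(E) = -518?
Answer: 303/259 ≈ 1.1699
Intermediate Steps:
(-17*46 + 176)/b(-(-5 + 12)) = (-17*46 + 176)/(-518) = (-782 + 176)*(-1/518) = -606*(-1/518) = 303/259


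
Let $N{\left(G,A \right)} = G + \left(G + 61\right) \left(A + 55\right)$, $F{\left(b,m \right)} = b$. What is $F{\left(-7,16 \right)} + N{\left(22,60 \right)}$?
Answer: $9560$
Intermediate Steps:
$N{\left(G,A \right)} = G + \left(55 + A\right) \left(61 + G\right)$ ($N{\left(G,A \right)} = G + \left(61 + G\right) \left(55 + A\right) = G + \left(55 + A\right) \left(61 + G\right)$)
$F{\left(-7,16 \right)} + N{\left(22,60 \right)} = -7 + \left(3355 + 56 \cdot 22 + 61 \cdot 60 + 60 \cdot 22\right) = -7 + \left(3355 + 1232 + 3660 + 1320\right) = -7 + 9567 = 9560$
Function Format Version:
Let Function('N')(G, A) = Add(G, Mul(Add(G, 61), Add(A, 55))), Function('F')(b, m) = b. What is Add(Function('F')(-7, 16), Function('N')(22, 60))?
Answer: 9560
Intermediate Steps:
Function('N')(G, A) = Add(G, Mul(Add(55, A), Add(61, G))) (Function('N')(G, A) = Add(G, Mul(Add(61, G), Add(55, A))) = Add(G, Mul(Add(55, A), Add(61, G))))
Add(Function('F')(-7, 16), Function('N')(22, 60)) = Add(-7, Add(3355, Mul(56, 22), Mul(61, 60), Mul(60, 22))) = Add(-7, Add(3355, 1232, 3660, 1320)) = Add(-7, 9567) = 9560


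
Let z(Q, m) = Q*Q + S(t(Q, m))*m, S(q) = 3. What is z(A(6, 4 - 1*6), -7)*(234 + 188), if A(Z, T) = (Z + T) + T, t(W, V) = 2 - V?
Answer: -7174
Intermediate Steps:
A(Z, T) = Z + 2*T (A(Z, T) = (T + Z) + T = Z + 2*T)
z(Q, m) = Q² + 3*m (z(Q, m) = Q*Q + 3*m = Q² + 3*m)
z(A(6, 4 - 1*6), -7)*(234 + 188) = ((6 + 2*(4 - 1*6))² + 3*(-7))*(234 + 188) = ((6 + 2*(4 - 6))² - 21)*422 = ((6 + 2*(-2))² - 21)*422 = ((6 - 4)² - 21)*422 = (2² - 21)*422 = (4 - 21)*422 = -17*422 = -7174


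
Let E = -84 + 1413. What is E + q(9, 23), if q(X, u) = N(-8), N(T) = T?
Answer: 1321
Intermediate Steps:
q(X, u) = -8
E = 1329
E + q(9, 23) = 1329 - 8 = 1321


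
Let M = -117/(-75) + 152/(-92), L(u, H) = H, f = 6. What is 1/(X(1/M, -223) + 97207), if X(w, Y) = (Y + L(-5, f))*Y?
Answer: 1/145598 ≈ 6.8682e-6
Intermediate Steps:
M = -53/575 (M = -117*(-1/75) + 152*(-1/92) = 39/25 - 38/23 = -53/575 ≈ -0.092174)
X(w, Y) = Y*(6 + Y) (X(w, Y) = (Y + 6)*Y = (6 + Y)*Y = Y*(6 + Y))
1/(X(1/M, -223) + 97207) = 1/(-223*(6 - 223) + 97207) = 1/(-223*(-217) + 97207) = 1/(48391 + 97207) = 1/145598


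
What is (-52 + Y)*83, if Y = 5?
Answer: -3901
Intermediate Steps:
(-52 + Y)*83 = (-52 + 5)*83 = -47*83 = -3901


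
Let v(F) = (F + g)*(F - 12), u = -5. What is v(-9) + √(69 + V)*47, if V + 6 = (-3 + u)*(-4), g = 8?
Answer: 21 + 47*√95 ≈ 479.10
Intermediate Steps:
V = 26 (V = -6 + (-3 - 5)*(-4) = -6 - 8*(-4) = -6 + 32 = 26)
v(F) = (-12 + F)*(8 + F) (v(F) = (F + 8)*(F - 12) = (8 + F)*(-12 + F) = (-12 + F)*(8 + F))
v(-9) + √(69 + V)*47 = (-96 + (-9)² - 4*(-9)) + √(69 + 26)*47 = (-96 + 81 + 36) + √95*47 = 21 + 47*√95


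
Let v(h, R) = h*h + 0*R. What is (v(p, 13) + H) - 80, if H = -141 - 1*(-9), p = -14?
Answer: -16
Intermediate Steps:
H = -132 (H = -141 + 9 = -132)
v(h, R) = h² (v(h, R) = h² + 0 = h²)
(v(p, 13) + H) - 80 = ((-14)² - 132) - 80 = (196 - 132) - 80 = 64 - 80 = -16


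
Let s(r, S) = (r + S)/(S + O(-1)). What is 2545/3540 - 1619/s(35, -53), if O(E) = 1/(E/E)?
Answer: -9932657/2124 ≈ -4676.4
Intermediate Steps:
O(E) = 1 (O(E) = 1/1 = 1)
s(r, S) = (S + r)/(1 + S) (s(r, S) = (r + S)/(S + 1) = (S + r)/(1 + S))
2545/3540 - 1619/s(35, -53) = 2545/3540 - 1619*(1 - 53)/(-53 + 35) = 2545*(1/3540) - 1619/(-18/(-52)) = 509/708 - 1619/((-1/52*(-18))) = 509/708 - 1619/9/26 = 509/708 - 1619*26/9 = 509/708 - 42094/9 = -9932657/2124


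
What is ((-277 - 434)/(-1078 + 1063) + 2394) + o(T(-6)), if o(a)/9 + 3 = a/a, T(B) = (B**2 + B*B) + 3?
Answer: 12117/5 ≈ 2423.4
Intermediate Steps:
T(B) = 3 + 2*B**2 (T(B) = (B**2 + B**2) + 3 = 2*B**2 + 3 = 3 + 2*B**2)
o(a) = -18 (o(a) = -27 + 9*(a/a) = -27 + 9*1 = -27 + 9 = -18)
((-277 - 434)/(-1078 + 1063) + 2394) + o(T(-6)) = ((-277 - 434)/(-1078 + 1063) + 2394) - 18 = (-711/(-15) + 2394) - 18 = (-711*(-1/15) + 2394) - 18 = (237/5 + 2394) - 18 = 12207/5 - 18 = 12117/5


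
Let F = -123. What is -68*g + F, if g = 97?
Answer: -6719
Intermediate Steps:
-68*g + F = -68*97 - 123 = -6596 - 123 = -6719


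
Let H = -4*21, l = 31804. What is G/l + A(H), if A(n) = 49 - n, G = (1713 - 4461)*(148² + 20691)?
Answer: -28205282/7951 ≈ -3547.4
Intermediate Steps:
H = -84
G = -117051060 (G = -2748*(21904 + 20691) = -2748*42595 = -117051060)
G/l + A(H) = -117051060/31804 + (49 - 1*(-84)) = -117051060*1/31804 + (49 + 84) = -29262765/7951 + 133 = -28205282/7951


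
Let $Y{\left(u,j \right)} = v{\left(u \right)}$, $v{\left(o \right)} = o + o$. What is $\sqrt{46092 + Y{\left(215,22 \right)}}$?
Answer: $\sqrt{46522} \approx 215.69$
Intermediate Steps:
$v{\left(o \right)} = 2 o$
$Y{\left(u,j \right)} = 2 u$
$\sqrt{46092 + Y{\left(215,22 \right)}} = \sqrt{46092 + 2 \cdot 215} = \sqrt{46092 + 430} = \sqrt{46522}$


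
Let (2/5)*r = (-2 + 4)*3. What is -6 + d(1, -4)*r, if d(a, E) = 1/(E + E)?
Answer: -63/8 ≈ -7.8750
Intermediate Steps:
d(a, E) = 1/(2*E)
r = 15 (r = 5*((-2 + 4)*3)/2 = 5*(2*3)/2 = (5/2)*6 = 15)
-6 + d(1, -4)*r = -6 + ((½)/(-4))*15 = -6 + ((½)*(-¼))*15 = -6 - ⅛*15 = -6 - 15/8 = -63/8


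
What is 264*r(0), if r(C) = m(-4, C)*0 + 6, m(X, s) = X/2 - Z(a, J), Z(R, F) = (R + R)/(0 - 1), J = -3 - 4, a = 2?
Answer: 1584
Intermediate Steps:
J = -7
Z(R, F) = -2*R (Z(R, F) = (2*R)/(-1) = (2*R)*(-1) = -2*R)
m(X, s) = 4 + X/2 (m(X, s) = X/2 - (-2)*2 = X*(½) - 1*(-4) = X/2 + 4 = 4 + X/2)
r(C) = 6 (r(C) = (4 + (½)*(-4))*0 + 6 = (4 - 2)*0 + 6 = 2*0 + 6 = 0 + 6 = 6)
264*r(0) = 264*6 = 1584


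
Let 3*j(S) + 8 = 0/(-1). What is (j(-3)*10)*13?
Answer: -1040/3 ≈ -346.67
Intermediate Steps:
j(S) = -8/3 (j(S) = -8/3 + (0/(-1))/3 = -8/3 + (0*(-1))/3 = -8/3 + (⅓)*0 = -8/3 + 0 = -8/3)
(j(-3)*10)*13 = -8/3*10*13 = -80/3*13 = -1040/3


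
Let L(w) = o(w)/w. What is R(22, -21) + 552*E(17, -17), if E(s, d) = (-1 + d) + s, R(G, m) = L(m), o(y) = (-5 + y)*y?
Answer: -578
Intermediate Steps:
o(y) = y*(-5 + y)
L(w) = -5 + w (L(w) = (w*(-5 + w))/w = -5 + w)
R(G, m) = -5 + m
E(s, d) = -1 + d + s
R(22, -21) + 552*E(17, -17) = (-5 - 21) + 552*(-1 - 17 + 17) = -26 + 552*(-1) = -26 - 552 = -578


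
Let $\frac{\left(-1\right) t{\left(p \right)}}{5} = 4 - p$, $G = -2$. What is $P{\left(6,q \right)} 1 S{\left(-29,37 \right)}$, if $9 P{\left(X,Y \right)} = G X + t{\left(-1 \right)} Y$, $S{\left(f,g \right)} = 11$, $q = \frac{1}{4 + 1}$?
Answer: $- \frac{187}{9} \approx -20.778$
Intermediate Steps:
$t{\left(p \right)} = -20 + 5 p$ ($t{\left(p \right)} = - 5 \left(4 - p\right) = -20 + 5 p$)
$q = \frac{1}{5} \approx 0.2$
$P{\left(X,Y \right)} = - \frac{25 Y}{9} - \frac{2 X}{9}$ ($P{\left(X,Y \right)} = \frac{- 2 X + \left(-20 + 5 \left(-1\right)\right) Y}{9} = \frac{- 2 X + \left(-20 - 5\right) Y}{9} = \frac{- 2 X - 25 Y}{9} = \frac{- 25 Y - 2 X}{9} = - \frac{25 Y}{9} - \frac{2 X}{9}$)
$P{\left(6,q \right)} 1 S{\left(-29,37 \right)} = \left(\left(- \frac{25}{9}\right) \frac{1}{5} - \frac{4}{3}\right) 1 \cdot 11 = \left(- \frac{5}{9} - \frac{4}{3}\right) 1 \cdot 11 = \left(- \frac{17}{9}\right) 1 \cdot 11 = \left(- \frac{17}{9}\right) 11 = - \frac{187}{9}$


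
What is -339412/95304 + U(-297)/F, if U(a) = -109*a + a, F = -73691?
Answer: -7017145199/1755761766 ≈ -3.9966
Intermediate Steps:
U(a) = -108*a
-339412/95304 + U(-297)/F = -339412/95304 - 108*(-297)/(-73691) = -339412*1/95304 + 32076*(-1/73691) = -84853/23826 - 32076/73691 = -7017145199/1755761766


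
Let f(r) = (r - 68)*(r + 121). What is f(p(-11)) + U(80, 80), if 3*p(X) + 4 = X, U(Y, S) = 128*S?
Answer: 1772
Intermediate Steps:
p(X) = -4/3 + X/3
f(r) = (-68 + r)*(121 + r)
f(p(-11)) + U(80, 80) = (-8228 + (-4/3 + (⅓)*(-11))² + 53*(-4/3 + (⅓)*(-11))) + 128*80 = (-8228 + (-4/3 - 11/3)² + 53*(-4/3 - 11/3)) + 10240 = (-8228 + (-5)² + 53*(-5)) + 10240 = (-8228 + 25 - 265) + 10240 = -8468 + 10240 = 1772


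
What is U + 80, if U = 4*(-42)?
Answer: -88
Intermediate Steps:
U = -168
U + 80 = -168 + 80 = -88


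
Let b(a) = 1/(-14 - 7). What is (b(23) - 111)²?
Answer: 5438224/441 ≈ 12332.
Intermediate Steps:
b(a) = -1/21 (b(a) = 1/(-21) = -1/21)
(b(23) - 111)² = (-1/21 - 111)² = (-2332/21)² = 5438224/441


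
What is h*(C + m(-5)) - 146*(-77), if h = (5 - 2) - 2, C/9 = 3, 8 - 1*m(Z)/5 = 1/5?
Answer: 11308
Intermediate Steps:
m(Z) = 39 (m(Z) = 40 - 5/5 = 40 - 5*⅕ = 40 - 1 = 39)
C = 27 (C = 9*3 = 27)
h = 1 (h = 3 - 2 = 1)
h*(C + m(-5)) - 146*(-77) = 1*(27 + 39) - 146*(-77) = 1*66 + 11242 = 66 + 11242 = 11308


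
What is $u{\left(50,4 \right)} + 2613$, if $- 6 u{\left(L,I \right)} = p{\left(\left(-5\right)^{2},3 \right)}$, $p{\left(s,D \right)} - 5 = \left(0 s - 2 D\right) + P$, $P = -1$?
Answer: $\frac{7840}{3} \approx 2613.3$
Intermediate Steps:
$p{\left(s,D \right)} = 4 - 2 D$ ($p{\left(s,D \right)} = 5 + \left(\left(0 s - 2 D\right) - 1\right) = 5 + \left(\left(0 - 2 D\right) - 1\right) = 5 - \left(1 + 2 D\right) = 4 - 2 D$)
$u{\left(L,I \right)} = \frac{1}{3}$ ($u{\left(L,I \right)} = - \frac{4 - 6}{6} = \left(- \frac{1}{6}\right) \left(-2\right) = \frac{1}{3}$)
$u{\left(50,4 \right)} + 2613 = \frac{1}{3} + 2613 = \frac{7840}{3}$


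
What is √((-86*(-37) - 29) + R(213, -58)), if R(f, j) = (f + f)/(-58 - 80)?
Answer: 16*√6509/23 ≈ 56.124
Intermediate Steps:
R(f, j) = -f/69 (R(f, j) = (2*f)/(-138) = (2*f)*(-1/138) = -f/69)
√((-86*(-37) - 29) + R(213, -58)) = √((-86*(-37) - 29) - 1/69*213) = √((3182 - 29) - 71/23) = √(3153 - 71/23) = √(72448/23) = 16*√6509/23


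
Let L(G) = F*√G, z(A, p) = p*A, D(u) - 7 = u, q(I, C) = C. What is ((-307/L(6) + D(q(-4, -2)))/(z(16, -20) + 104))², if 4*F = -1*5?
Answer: 755867/3499200 + 307*√6/34992 ≈ 0.23750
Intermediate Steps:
D(u) = 7 + u
z(A, p) = A*p
F = -5/4 (F = (-1*5)/4 = (¼)*(-5) = -5/4 ≈ -1.2500)
L(G) = -5*√G/4
((-307/L(6) + D(q(-4, -2)))/(z(16, -20) + 104))² = ((-307*(-2*√6/15) + (7 - 2))/(16*(-20) + 104))² = ((-(-614)*√6/15 + 5)/(-320 + 104))² = ((614*√6/15 + 5)/(-216))² = ((5 + 614*√6/15)*(-1/216))² = (-5/216 - 307*√6/1620)²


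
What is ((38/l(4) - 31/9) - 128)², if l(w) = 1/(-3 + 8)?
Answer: 277729/81 ≈ 3428.8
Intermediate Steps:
l(w) = ⅕ (l(w) = 1/5 = ⅕)
((38/l(4) - 31/9) - 128)² = ((38/(⅕) - 31/9) - 128)² = ((38*5 - 31*⅑) - 128)² = ((190 - 31/9) - 128)² = (1679/9 - 128)² = (527/9)² = 277729/81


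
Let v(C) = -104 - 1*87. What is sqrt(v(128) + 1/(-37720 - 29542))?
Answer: I*sqrt(5113123114)/5174 ≈ 13.82*I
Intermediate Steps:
v(C) = -191 (v(C) = -104 - 87 = -191)
sqrt(v(128) + 1/(-37720 - 29542)) = sqrt(-191 + 1/(-37720 - 29542)) = sqrt(-191 + 1/(-67262)) = sqrt(-191 - 1/67262) = sqrt(-12847043/67262) = I*sqrt(5113123114)/5174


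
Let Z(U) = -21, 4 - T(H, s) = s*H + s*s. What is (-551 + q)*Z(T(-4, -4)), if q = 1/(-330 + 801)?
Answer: 1816640/157 ≈ 11571.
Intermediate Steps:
T(H, s) = 4 - s**2 - H*s (T(H, s) = 4 - (s*H + s*s) = 4 - (H*s + s**2) = 4 - (s**2 + H*s) = 4 + (-s**2 - H*s) = 4 - s**2 - H*s)
q = 1/471 ≈ 0.0021231
(-551 + q)*Z(T(-4, -4)) = (-551 + 1/471)*(-21) = -259520/471*(-21) = 1816640/157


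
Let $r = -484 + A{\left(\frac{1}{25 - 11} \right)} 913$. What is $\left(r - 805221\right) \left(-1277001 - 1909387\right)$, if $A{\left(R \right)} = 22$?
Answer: $2503286954172$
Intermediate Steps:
$r = 19602$ ($r = -484 + 22 \cdot 913 = -484 + 20086 = 19602$)
$\left(r - 805221\right) \left(-1277001 - 1909387\right) = \left(19602 - 805221\right) \left(-1277001 - 1909387\right) = - 785619 \left(-1277001 - 1909387\right) = \left(-785619\right) \left(-3186388\right) = 2503286954172$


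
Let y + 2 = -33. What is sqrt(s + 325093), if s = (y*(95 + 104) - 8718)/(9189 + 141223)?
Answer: sqrt(1838706704618699)/75206 ≈ 570.17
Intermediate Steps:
y = -35 (y = -2 - 33 = -35)
s = -15683/150412 (s = (-35*(95 + 104) - 8718)/(9189 + 141223) = (-35*199 - 8718)/150412 = (-6965 - 8718)*(1/150412) = -15683*1/150412 = -15683/150412 ≈ -0.10427)
sqrt(s + 325093) = sqrt(-15683/150412 + 325093) = sqrt(48897872633/150412) = sqrt(1838706704618699)/75206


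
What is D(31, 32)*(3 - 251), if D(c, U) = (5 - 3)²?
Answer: -992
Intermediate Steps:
D(c, U) = 4 (D(c, U) = 2² = 4)
D(31, 32)*(3 - 251) = 4*(3 - 251) = 4*(-248) = -992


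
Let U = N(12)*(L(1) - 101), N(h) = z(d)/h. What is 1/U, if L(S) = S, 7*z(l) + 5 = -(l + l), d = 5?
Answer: 7/125 ≈ 0.056000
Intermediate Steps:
z(l) = -5/7 - 2*l/7 (z(l) = -5/7 + (-(l + l))/7 = -5/7 + (-2*l)/7 = -5/7 - 2*l/7)
N(h) = -15/(7*h) (N(h) = (-5/7 - 2/7*5)/h = (-5/7 - 10/7)/h = -15/(7*h))
U = 125/7 (U = (-15/7/12)*(1 - 101) = -15/7*1/12*(-100) = -5/28*(-100) = 125/7 ≈ 17.857)
1/U = 1/(125/7) = 7/125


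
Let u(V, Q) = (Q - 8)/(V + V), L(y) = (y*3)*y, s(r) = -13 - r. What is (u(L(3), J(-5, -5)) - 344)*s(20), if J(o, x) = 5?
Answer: 68123/6 ≈ 11354.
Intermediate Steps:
L(y) = 3*y² (L(y) = (3*y)*y = 3*y²)
u(V, Q) = (-8 + Q)/(2*V) (u(V, Q) = (-8 + Q)/((2*V)) = (-8 + Q)*(1/(2*V)) = (-8 + Q)/(2*V))
(u(L(3), J(-5, -5)) - 344)*s(20) = ((-8 + 5)/(2*((3*3²))) - 344)*(-13 - 1*20) = ((½)*(-3)/(3*9) - 344)*(-13 - 20) = ((½)*(-3)/27 - 344)*(-33) = ((½)*(1/27)*(-3) - 344)*(-33) = (-1/18 - 344)*(-33) = -6193/18*(-33) = 68123/6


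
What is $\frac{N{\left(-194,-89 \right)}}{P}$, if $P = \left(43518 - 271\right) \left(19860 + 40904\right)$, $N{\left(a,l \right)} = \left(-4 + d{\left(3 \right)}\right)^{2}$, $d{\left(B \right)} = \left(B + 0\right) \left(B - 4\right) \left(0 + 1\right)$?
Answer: $\frac{49}{2627860708} \approx 1.8646 \cdot 10^{-8}$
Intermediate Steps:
$d{\left(B \right)} = B \left(-4 + B\right)$ ($d{\left(B \right)} = B \left(-4 + B\right) 1 = B \left(-4 + B\right)$)
$N{\left(a,l \right)} = 49$ ($N{\left(a,l \right)} = \left(-4 + 3 \left(-4 + 3\right)\right)^{2} = \left(-4 + 3 \left(-1\right)\right)^{2} = \left(-4 - 3\right)^{2} = \left(-7\right)^{2} = 49$)
$P = 2627860708$ ($P = 43247 \cdot 60764 = 2627860708$)
$\frac{N{\left(-194,-89 \right)}}{P} = \frac{49}{2627860708}$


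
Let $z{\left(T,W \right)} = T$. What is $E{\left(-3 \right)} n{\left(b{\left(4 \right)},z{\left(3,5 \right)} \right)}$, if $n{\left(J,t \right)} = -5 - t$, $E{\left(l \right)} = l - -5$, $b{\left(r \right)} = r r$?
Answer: $-16$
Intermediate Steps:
$b{\left(r \right)} = r^{2}$
$E{\left(l \right)} = 5 + l$ ($E{\left(l \right)} = l + 5 = 5 + l$)
$E{\left(-3 \right)} n{\left(b{\left(4 \right)},z{\left(3,5 \right)} \right)} = \left(5 - 3\right) \left(-5 - 3\right) = 2 \left(-5 - 3\right) = 2 \left(-8\right) = -16$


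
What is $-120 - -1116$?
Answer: $996$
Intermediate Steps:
$-120 - -1116 = -120 + 1116 = 996$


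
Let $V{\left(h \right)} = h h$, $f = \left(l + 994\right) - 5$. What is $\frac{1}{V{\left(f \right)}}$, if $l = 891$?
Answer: $\frac{1}{3534400} \approx 2.8293 \cdot 10^{-7}$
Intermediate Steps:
$f = 1880$ ($f = \left(891 + 994\right) - 5 = 1885 - 5 = 1880$)
$V{\left(h \right)} = h^{2}$
$\frac{1}{V{\left(f \right)}} = \frac{1}{1880^{2}} = \frac{1}{3534400}$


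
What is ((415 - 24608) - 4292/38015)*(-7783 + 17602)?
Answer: -9030545955153/38015 ≈ -2.3755e+8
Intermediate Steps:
((415 - 24608) - 4292/38015)*(-7783 + 17602) = (-24193 - 4292*1/38015)*9819 = (-24193 - 4292/38015)*9819 = -919701187/38015*9819 = -9030545955153/38015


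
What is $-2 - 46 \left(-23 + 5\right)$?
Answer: $826$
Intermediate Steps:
$-2 - 46 \left(-23 + 5\right) = -2 - -828 = -2 + 828 = 826$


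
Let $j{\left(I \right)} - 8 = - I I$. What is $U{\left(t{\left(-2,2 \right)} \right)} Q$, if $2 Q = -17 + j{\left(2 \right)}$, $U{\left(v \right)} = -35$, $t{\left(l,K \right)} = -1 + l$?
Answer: $\frac{455}{2} \approx 227.5$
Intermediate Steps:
$j{\left(I \right)} = 8 - I^{2}$ ($j{\left(I \right)} = 8 + - I I = 8 - I^{2}$)
$Q = - \frac{13}{2}$ ($Q = \frac{-17 + \left(8 - 2^{2}\right)}{2} = \frac{-17 + \left(8 - 4\right)}{2} = \frac{-17 + 4}{2} = \frac{1}{2} \left(-13\right) = - \frac{13}{2} \approx -6.5$)
$U{\left(t{\left(-2,2 \right)} \right)} Q = \left(-35\right) \left(- \frac{13}{2}\right) = \frac{455}{2}$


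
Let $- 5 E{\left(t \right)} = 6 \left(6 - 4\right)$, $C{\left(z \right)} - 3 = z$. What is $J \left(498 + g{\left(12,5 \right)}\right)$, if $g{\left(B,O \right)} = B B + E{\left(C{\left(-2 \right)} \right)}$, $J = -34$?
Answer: $- \frac{108732}{5} \approx -21746.0$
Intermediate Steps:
$C{\left(z \right)} = 3 + z$
$E{\left(t \right)} = - \frac{12}{5}$ ($E{\left(t \right)} = - \frac{6 \left(6 - 4\right)}{5} = - \frac{6 \cdot 2}{5} = \left(- \frac{1}{5}\right) 12 = - \frac{12}{5}$)
$g{\left(B,O \right)} = - \frac{12}{5} + B^{2}$ ($g{\left(B,O \right)} = B B - \frac{12}{5} = B^{2} - \frac{12}{5} = - \frac{12}{5} + B^{2}$)
$J \left(498 + g{\left(12,5 \right)}\right) = - 34 \left(498 - \left(\frac{12}{5} - 12^{2}\right)\right) = - 34 \left(498 + \left(- \frac{12}{5} + 144\right)\right) = - 34 \left(498 + \frac{708}{5}\right) = \left(-34\right) \frac{3198}{5} = - \frac{108732}{5}$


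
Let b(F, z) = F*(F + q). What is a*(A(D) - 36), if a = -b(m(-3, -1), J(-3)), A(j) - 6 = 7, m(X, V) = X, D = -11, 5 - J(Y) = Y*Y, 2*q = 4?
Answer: 69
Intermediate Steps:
q = 2 (q = (½)*4 = 2)
J(Y) = 5 - Y² (J(Y) = 5 - Y*Y = 5 - Y²)
b(F, z) = F*(2 + F) (b(F, z) = F*(F + 2) = F*(2 + F))
A(j) = 13 (A(j) = 6 + 7 = 13)
a = -3 (a = -(-3)*(2 - 3) = -(-3)*(-1) = -1*3 = -3)
a*(A(D) - 36) = -3*(13 - 36) = -3*(-23) = 69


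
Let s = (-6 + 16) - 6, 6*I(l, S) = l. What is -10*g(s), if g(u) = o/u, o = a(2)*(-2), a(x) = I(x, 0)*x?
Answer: 10/3 ≈ 3.3333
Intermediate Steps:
I(l, S) = l/6
s = 4 (s = 10 - 6 = 4)
a(x) = x²/6 (a(x) = (x/6)*x = x²/6)
o = -4/3 (o = ((⅙)*2²)*(-2) = ((⅙)*4)*(-2) = (⅔)*(-2) = -4/3 ≈ -1.3333)
g(u) = -4/(3*u)
-10*g(s) = -(-40)/(3*4) = -10*(-⅓) = 10/3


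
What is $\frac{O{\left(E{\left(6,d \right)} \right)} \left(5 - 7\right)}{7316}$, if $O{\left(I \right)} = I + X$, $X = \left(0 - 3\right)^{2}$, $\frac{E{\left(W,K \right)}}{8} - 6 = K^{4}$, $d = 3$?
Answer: $- \frac{705}{3658} \approx -0.19273$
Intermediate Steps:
$E{\left(W,K \right)} = 48 + 8 K^{4}$
$X = 9$ ($X = \left(-3\right)^{2} = 9$)
$O{\left(I \right)} = 9 + I$ ($O{\left(I \right)} = I + 9 = 9 + I$)
$\frac{O{\left(E{\left(6,d \right)} \right)} \left(5 - 7\right)}{7316} = \frac{\left(9 + \left(48 + 8 \cdot 3^{4}\right)\right) \left(5 - 7\right)}{7316} = \left(9 + \left(48 + 8 \cdot 81\right)\right) \left(-2\right) \frac{1}{7316} = \left(9 + \left(48 + 648\right)\right) \left(-2\right) \frac{1}{7316} = \left(9 + 696\right) \left(-2\right) \frac{1}{7316} = 705 \left(-2\right) \frac{1}{7316} = \left(-1410\right) \frac{1}{7316} = - \frac{705}{3658}$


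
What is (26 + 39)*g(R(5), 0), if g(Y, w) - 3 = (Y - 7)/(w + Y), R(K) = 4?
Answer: 585/4 ≈ 146.25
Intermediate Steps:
g(Y, w) = 3 + (-7 + Y)/(Y + w) (g(Y, w) = 3 + (Y - 7)/(w + Y) = 3 + (-7 + Y)/(Y + w))
(26 + 39)*g(R(5), 0) = (26 + 39)*((-7 + 3*0 + 4*4)/(4 + 0)) = 65*((-7 + 0 + 16)/4) = 65*((¼)*9) = 65*(9/4) = 585/4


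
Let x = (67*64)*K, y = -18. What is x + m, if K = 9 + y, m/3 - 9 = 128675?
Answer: 347460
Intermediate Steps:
m = 386052 (m = 27 + 3*128675 = 27 + 386025 = 386052)
K = -9 (K = 9 - 18 = -9)
x = -38592 (x = (67*64)*(-9) = 4288*(-9) = -38592)
x + m = -38592 + 386052 = 347460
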